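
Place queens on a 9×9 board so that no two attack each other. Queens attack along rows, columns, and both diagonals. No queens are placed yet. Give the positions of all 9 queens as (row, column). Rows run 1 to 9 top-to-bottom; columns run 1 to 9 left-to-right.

Row 1: Safe: 1, 2, 3, 4, 5, 6, 7, 8, 9. Place at column 1.
Row 2: attacked by (1,1)→{1,2}. Safe: 3, 4, 5, 6, 7, 8, 9. Place at column 7.
Row 3: attacked by (1,1)→{1,3}; (2,7)→{6,7,8}. Safe: 2, 4, 5, 9. Place at column 4.
Row 4: attacked by (1,1)→{1,4}; (2,7)→{5,7,9}; (3,4)→{3,4,5}. Safe: 2, 6, 8. Place at column 6.
Row 5: attacked by (1,1)→{1,5}; (2,7)→{4,7}; (3,4)→{2,4,6}; (4,6)→{5,6,7}. Safe: 3, 8, 9. Place at column 9.
Row 6: attacked by (1,1)→{1,6}; (2,7)→{3,7}; (3,4)→{1,4,7}; (4,6)→{4,6,8}; (5,9)→{8,9}. Safe: 2, 5. Place at column 2.
Row 7: attacked by (1,1)→{1,7}; (2,7)→{2,7}; (3,4)→{4,8}; (4,6)→{3,6,9}; (5,9)→{7,9}; (6,2)→{1,2,3}. Safe: 5. Place at column 5.
Row 8: attacked by (1,1)→{1,8}; (2,7)→{1,7}; (3,4)→{4,9}; (4,6)→{2,6}; (5,9)→{6,9}; (6,2)→{2,4}; (7,5)→{4,5,6}. Safe: 3. Place at column 3.
Row 9: attacked by (1,1)→{1,9}; (2,7)→{7}; (3,4)→{4}; (4,6)→{1,6}; (5,9)→{5,9}; (6,2)→{2,5}; (7,5)→{3,5,7}; (8,3)→{2,3,4}. Safe: 8. Place at column 8.
Columns [1, 7, 4, 6, 9, 2, 5, 3, 8], r−c [0, -5, -1, -2, -4, 4, 2, 5, 1], r+c [2, 9, 7, 10, 14, 8, 12, 11, 17] are all distinct, so no two queens attack.

(1,1) (2,7) (3,4) (4,6) (5,9) (6,2) (7,5) (8,3) (9,8)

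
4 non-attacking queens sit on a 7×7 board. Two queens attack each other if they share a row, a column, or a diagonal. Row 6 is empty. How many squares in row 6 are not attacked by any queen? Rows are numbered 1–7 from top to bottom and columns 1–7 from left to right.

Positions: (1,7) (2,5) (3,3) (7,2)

1

(1,7) attacks row 6 at column 7 and diagonals 2.
(2,5) attacks row 6 at column 5 and diagonals 1.
(3,3) attacks row 6 at column 3 and diagonals 6.
(7,2) attacks row 6 at column 2 and diagonals 1, 3.
Attacked columns: {1, 2, 3, 5, 6, 7}. Safe: {4}.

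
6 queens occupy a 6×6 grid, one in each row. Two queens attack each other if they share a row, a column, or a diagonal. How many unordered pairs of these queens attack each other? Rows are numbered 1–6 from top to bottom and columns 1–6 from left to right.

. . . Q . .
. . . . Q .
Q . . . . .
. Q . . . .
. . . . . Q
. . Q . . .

Same diagonal: (1,4)–(2,5) (|1−2| = |4−5| = 1); (3,1)–(4,2) (|3−4| = |1−2| = 1).
Total attacking pairs: 2.

2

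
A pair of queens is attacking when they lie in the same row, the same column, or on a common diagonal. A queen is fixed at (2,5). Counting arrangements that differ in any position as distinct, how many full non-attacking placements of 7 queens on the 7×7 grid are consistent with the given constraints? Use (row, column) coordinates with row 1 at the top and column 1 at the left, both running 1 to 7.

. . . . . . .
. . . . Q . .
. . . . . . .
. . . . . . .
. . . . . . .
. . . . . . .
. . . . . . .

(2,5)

6

Branch on row 1: col 1 → 1; col 2 → 3; col 3 → 1; col 7 → 1.
Sum: 1 + 3 + 1 + 1 = 6.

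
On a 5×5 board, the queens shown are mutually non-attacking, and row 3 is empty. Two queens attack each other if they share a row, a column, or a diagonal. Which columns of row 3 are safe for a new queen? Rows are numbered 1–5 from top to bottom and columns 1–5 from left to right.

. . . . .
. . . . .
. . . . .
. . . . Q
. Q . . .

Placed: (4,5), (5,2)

columns 1, 3

(4,5) attacks row 3 at column 5 and diagonals 4.
(5,2) attacks row 3 at column 2 and diagonals 4.
Attacked columns: {2, 4, 5}. Safe: {1, 3}.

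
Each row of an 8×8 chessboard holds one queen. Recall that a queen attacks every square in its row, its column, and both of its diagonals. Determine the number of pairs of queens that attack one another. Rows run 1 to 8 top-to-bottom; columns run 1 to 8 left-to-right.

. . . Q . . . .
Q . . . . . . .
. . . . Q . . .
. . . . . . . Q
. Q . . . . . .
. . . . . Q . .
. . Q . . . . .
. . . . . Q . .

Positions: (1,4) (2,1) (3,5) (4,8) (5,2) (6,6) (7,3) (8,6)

2

Same column: (6,6)–(8,6) (column 6).
Same diagonal: (4,8)–(6,6) (|4−6| = |8−6| = 2).
Total attacking pairs: 2.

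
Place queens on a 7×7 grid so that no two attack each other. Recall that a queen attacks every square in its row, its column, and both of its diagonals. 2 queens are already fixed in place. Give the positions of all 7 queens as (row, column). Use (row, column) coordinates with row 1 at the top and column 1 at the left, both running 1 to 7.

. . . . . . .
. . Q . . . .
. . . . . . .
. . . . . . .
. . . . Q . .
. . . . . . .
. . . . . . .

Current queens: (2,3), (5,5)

Row 1: attacked by (2,3)→{2,3,4}; (5,5)→{1,5}. Safe: 6, 7. Place at column 7.
Row 3: attacked by (1,7)→{5,7}; (2,3)→{2,3,4}; (5,5)→{3,5,7}. Safe: 1, 6. Place at column 6.
Row 4: attacked by (1,7)→{4,7}; (2,3)→{1,3,5}; (3,6)→{5,6,7}; (5,5)→{4,5,6}. Safe: 2. Place at column 2.
Row 6: attacked by (1,7)→{2,7}; (2,3)→{3,7}; (3,6)→{3,6}; (4,2)→{2,4}; (5,5)→{4,5,6}. Safe: 1. Place at column 1.
Row 7: attacked by (1,7)→{1,7}; (2,3)→{3}; (3,6)→{2,6}; (4,2)→{2,5}; (5,5)→{3,5,7}; (6,1)→{1,2}. Safe: 4. Place at column 4.
Columns [7, 3, 6, 2, 5, 1, 4], r−c [-6, -1, -3, 2, 0, 5, 3], r+c [8, 5, 9, 6, 10, 7, 11] are all distinct, so no two queens attack.

(1,7) (2,3) (3,6) (4,2) (5,5) (6,1) (7,4)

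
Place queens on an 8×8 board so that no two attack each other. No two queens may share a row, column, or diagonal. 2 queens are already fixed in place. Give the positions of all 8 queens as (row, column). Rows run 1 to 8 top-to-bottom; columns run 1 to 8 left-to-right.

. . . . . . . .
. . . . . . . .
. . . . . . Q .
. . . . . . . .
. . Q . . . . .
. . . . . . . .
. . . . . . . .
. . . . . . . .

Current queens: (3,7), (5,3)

(1,2) (2,5) (3,7) (4,1) (5,3) (6,8) (7,6) (8,4)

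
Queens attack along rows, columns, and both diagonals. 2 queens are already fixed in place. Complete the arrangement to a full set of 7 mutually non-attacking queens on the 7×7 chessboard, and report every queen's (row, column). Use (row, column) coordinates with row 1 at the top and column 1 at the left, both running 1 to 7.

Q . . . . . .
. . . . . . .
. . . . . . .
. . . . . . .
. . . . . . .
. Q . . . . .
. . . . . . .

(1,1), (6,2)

Row 2: attacked by (1,1)→{1,2}; (6,2)→{2,6}. Safe: 3, 4, 5, 7. Place at column 4.
Row 3: attacked by (1,1)→{1,3}; (2,4)→{3,4,5}; (6,2)→{2,5}. Safe: 6, 7. Place at column 7.
Row 4: attacked by (1,1)→{1,4}; (2,4)→{2,4,6}; (3,7)→{6,7}; (6,2)→{2,4}. Safe: 3, 5. Place at column 3.
Row 5: attacked by (1,1)→{1,5}; (2,4)→{1,4,7}; (3,7)→{5,7}; (4,3)→{2,3,4}; (6,2)→{1,2,3}. Safe: 6. Place at column 6.
Row 7: attacked by (1,1)→{1,7}; (2,4)→{4}; (3,7)→{3,7}; (4,3)→{3,6}; (5,6)→{4,6}; (6,2)→{1,2,3}. Safe: 5. Place at column 5.
Columns [1, 4, 7, 3, 6, 2, 5], r−c [0, -2, -4, 1, -1, 4, 2], r+c [2, 6, 10, 7, 11, 8, 12] are all distinct, so no two queens attack.

(1,1) (2,4) (3,7) (4,3) (5,6) (6,2) (7,5)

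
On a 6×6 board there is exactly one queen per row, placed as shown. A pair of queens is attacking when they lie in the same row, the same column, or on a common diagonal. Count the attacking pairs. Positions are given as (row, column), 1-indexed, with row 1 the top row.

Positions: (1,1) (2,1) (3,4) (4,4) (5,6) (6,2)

Same column: (1,1)–(2,1) (column 1); (3,4)–(4,4) (column 4).
Same diagonal: (1,1)–(4,4) (|1−4| = |1−4| = 3); (3,4)–(5,6) (|3−5| = |4−6| = 2); (4,4)–(6,2) (|4−6| = |4−2| = 2).
Total attacking pairs: 5.

5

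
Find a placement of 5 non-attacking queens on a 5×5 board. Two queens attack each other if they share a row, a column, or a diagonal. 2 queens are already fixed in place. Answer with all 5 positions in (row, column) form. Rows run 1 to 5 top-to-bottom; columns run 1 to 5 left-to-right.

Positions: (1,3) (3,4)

Row 2: attacked by (1,3)→{2,3,4}; (3,4)→{3,4,5}. Safe: 1. Place at column 1.
Row 4: attacked by (1,3)→{3}; (2,1)→{1,3}; (3,4)→{3,4,5}. Safe: 2. Place at column 2.
Row 5: attacked by (1,3)→{3}; (2,1)→{1,4}; (3,4)→{2,4}; (4,2)→{1,2,3}. Safe: 5. Place at column 5.
Columns [3, 1, 4, 2, 5], r−c [-2, 1, -1, 2, 0], r+c [4, 3, 7, 6, 10] are all distinct, so no two queens attack.

(1,3) (2,1) (3,4) (4,2) (5,5)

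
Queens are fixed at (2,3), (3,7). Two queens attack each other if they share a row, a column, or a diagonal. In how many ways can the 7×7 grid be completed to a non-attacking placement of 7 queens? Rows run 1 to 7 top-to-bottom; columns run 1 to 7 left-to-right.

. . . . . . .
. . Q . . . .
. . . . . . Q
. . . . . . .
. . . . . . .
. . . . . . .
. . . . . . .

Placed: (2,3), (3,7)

1

Branch on row 1: col 1 → 0; col 6 → 1.
Sum: 0 + 1 = 1.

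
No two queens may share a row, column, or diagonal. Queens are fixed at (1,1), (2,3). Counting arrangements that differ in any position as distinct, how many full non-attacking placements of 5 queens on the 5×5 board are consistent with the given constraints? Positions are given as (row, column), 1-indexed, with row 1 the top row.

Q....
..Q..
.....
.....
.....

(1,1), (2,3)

1

Branch on row 3: col 5 → 1.
Sum: 1 = 1.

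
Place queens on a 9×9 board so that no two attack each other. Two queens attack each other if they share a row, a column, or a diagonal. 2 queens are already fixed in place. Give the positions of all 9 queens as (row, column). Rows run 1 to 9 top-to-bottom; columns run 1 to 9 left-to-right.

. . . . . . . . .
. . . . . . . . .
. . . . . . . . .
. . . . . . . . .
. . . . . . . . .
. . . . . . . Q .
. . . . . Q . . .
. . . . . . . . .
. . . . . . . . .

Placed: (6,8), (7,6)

(1,7) (2,9) (3,4) (4,2) (5,5) (6,8) (7,6) (8,1) (9,3)

Row 1: attacked by (6,8)→{3,8}; (7,6)→{6}. Safe: 1, 2, 4, 5, 7, 9. Place at column 7.
Row 2: attacked by (1,7)→{6,7,8}; (6,8)→{4,8}; (7,6)→{1,6}. Safe: 2, 3, 5, 9. Place at column 9.
Row 3: attacked by (1,7)→{5,7,9}; (2,9)→{8,9}; (6,8)→{5,8}; (7,6)→{2,6}. Safe: 1, 3, 4. Place at column 4.
Row 4: attacked by (1,7)→{4,7}; (2,9)→{7,9}; (3,4)→{3,4,5}; (6,8)→{6,8}; (7,6)→{3,6,9}. Safe: 1, 2. Place at column 2.
Row 5: attacked by (1,7)→{3,7}; (2,9)→{6,9}; (3,4)→{2,4,6}; (4,2)→{1,2,3}; (6,8)→{7,8,9}; (7,6)→{4,6,8}. Safe: 5. Place at column 5.
Row 8: attacked by (1,7)→{7}; (2,9)→{3,9}; (3,4)→{4,9}; (4,2)→{2,6}; (5,5)→{2,5,8}; (6,8)→{6,8}; (7,6)→{5,6,7}. Safe: 1. Place at column 1.
Row 9: attacked by (1,7)→{7}; (2,9)→{2,9}; (3,4)→{4}; (4,2)→{2,7}; (5,5)→{1,5,9}; (6,8)→{5,8}; (7,6)→{4,6,8}; (8,1)→{1,2}. Safe: 3. Place at column 3.
Columns [7, 9, 4, 2, 5, 8, 6, 1, 3], r−c [-6, -7, -1, 2, 0, -2, 1, 7, 6], r+c [8, 11, 7, 6, 10, 14, 13, 9, 12] are all distinct, so no two queens attack.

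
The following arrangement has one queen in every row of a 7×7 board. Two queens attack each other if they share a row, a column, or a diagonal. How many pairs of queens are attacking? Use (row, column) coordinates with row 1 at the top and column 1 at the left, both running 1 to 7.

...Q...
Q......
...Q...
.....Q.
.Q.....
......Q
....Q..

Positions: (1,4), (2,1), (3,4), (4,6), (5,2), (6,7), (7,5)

Same column: (1,4)–(3,4) (column 4).
Same diagonal: (3,4)–(5,2) (|3−5| = |4−2| = 2); (3,4)–(6,7) (|3−6| = |4−7| = 3).
Total attacking pairs: 3.

3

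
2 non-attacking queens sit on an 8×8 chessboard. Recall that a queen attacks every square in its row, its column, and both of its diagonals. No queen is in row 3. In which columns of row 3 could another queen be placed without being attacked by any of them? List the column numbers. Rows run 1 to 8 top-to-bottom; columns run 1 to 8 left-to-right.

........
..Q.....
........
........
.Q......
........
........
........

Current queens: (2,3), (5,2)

(2,3) attacks row 3 at column 3 and diagonals 2, 4.
(5,2) attacks row 3 at column 2 and diagonals 4.
Attacked columns: {2, 3, 4}. Safe: {1, 5, 6, 7, 8}.

columns 1, 5, 6, 7, 8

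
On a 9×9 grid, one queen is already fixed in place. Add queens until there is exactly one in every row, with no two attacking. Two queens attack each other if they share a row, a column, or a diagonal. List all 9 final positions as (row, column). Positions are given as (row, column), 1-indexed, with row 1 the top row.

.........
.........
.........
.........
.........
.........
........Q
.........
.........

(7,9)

(1,5) (2,1) (3,8) (4,4) (5,2) (6,7) (7,9) (8,6) (9,3)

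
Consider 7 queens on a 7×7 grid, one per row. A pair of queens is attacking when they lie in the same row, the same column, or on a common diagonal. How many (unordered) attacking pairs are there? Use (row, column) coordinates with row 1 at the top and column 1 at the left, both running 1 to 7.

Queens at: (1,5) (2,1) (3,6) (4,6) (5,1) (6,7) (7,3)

5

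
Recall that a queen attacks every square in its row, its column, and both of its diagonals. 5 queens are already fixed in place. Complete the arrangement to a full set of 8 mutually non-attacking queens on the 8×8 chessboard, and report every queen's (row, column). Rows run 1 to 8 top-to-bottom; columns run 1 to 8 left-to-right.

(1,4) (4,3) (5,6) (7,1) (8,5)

(1,4) (2,2) (3,7) (4,3) (5,6) (6,8) (7,1) (8,5)

Row 2: attacked by (1,4)→{3,4,5}; (4,3)→{1,3,5}; (5,6)→{3,6}; (7,1)→{1,6}; (8,5)→{5}. Safe: 2, 7, 8. Place at column 2.
Row 3: attacked by (1,4)→{2,4,6}; (2,2)→{1,2,3}; (4,3)→{2,3,4}; (5,6)→{4,6,8}; (7,1)→{1,5}; (8,5)→{5}. Safe: 7. Place at column 7.
Row 6: attacked by (1,4)→{4}; (2,2)→{2,6}; (3,7)→{4,7}; (4,3)→{1,3,5}; (5,6)→{5,6,7}; (7,1)→{1,2}; (8,5)→{3,5,7}. Safe: 8. Place at column 8.
Columns [4, 2, 7, 3, 6, 8, 1, 5], r−c [-3, 0, -4, 1, -1, -2, 6, 3], r+c [5, 4, 10, 7, 11, 14, 8, 13] are all distinct, so no two queens attack.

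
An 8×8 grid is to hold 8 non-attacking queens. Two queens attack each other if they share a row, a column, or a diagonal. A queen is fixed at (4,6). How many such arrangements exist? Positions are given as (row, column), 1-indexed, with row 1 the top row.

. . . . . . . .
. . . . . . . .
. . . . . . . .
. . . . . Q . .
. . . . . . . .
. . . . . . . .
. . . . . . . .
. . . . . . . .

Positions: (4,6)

12

Branch on row 1: col 1 → 2; col 2 → 1; col 4 → 1; col 5 → 6; col 7 → 1; col 8 → 1.
Sum: 2 + 1 + 1 + 6 + 1 + 1 = 12.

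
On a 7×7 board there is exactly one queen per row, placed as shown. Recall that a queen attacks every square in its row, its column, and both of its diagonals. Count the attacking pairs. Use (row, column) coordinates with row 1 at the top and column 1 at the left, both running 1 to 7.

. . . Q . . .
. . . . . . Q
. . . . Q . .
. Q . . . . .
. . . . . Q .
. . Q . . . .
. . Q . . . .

Same column: (6,3)–(7,3) (column 3).
Same diagonal: (2,7)–(6,3) (|2−6| = |7−3| = 4).
Total attacking pairs: 2.

2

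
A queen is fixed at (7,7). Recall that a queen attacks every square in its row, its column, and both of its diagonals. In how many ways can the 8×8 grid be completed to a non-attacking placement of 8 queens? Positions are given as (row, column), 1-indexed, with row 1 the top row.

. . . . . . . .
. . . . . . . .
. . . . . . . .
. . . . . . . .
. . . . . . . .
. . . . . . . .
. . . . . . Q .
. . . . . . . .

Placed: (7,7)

Branch on row 1: col 2 → 3; col 3 → 5; col 4 → 2; col 5 → 1; col 6 → 3; col 8 → 2.
Sum: 3 + 5 + 2 + 1 + 3 + 2 = 16.

16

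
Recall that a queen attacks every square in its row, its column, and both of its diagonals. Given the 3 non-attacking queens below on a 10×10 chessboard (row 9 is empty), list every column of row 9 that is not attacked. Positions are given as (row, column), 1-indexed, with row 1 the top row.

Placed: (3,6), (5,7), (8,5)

columns 1, 2, 8, 9, 10

(3,6) attacks row 9 at column 6.
(5,7) attacks row 9 at column 7 and diagonals 3.
(8,5) attacks row 9 at column 5 and diagonals 4, 6.
Attacked columns: {3, 4, 5, 6, 7}. Safe: {1, 2, 8, 9, 10}.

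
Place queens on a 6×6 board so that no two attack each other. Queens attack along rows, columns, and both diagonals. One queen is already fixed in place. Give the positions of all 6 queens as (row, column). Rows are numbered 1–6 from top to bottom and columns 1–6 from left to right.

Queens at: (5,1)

(1,3) (2,6) (3,2) (4,5) (5,1) (6,4)

Row 1: attacked by (5,1)→{1,5}. Safe: 2, 3, 4, 6. Place at column 3.
Row 2: attacked by (1,3)→{2,3,4}; (5,1)→{1,4}. Safe: 5, 6. Place at column 6.
Row 3: attacked by (1,3)→{1,3,5}; (2,6)→{5,6}; (5,1)→{1,3}. Safe: 2, 4. Place at column 2.
Row 4: attacked by (1,3)→{3,6}; (2,6)→{4,6}; (3,2)→{1,2,3}; (5,1)→{1,2}. Safe: 5. Place at column 5.
Row 6: attacked by (1,3)→{3}; (2,6)→{2,6}; (3,2)→{2,5}; (4,5)→{3,5}; (5,1)→{1,2}. Safe: 4. Place at column 4.
Columns [3, 6, 2, 5, 1, 4], r−c [-2, -4, 1, -1, 4, 2], r+c [4, 8, 5, 9, 6, 10] are all distinct, so no two queens attack.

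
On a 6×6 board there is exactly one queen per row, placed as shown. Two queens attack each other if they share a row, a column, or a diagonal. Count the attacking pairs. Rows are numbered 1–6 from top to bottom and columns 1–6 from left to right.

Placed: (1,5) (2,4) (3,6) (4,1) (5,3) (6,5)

2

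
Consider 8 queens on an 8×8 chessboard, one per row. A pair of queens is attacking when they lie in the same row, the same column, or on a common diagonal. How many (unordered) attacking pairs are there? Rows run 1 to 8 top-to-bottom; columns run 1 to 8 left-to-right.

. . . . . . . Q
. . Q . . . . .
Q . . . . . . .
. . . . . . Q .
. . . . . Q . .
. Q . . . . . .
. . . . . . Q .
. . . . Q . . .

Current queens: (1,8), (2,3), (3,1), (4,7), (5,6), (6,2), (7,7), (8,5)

3

Same column: (4,7)–(7,7) (column 7).
Same diagonal: (2,3)–(5,6) (|2−5| = |3−6| = 3); (4,7)–(5,6) (|4−5| = |7−6| = 1).
Total attacking pairs: 3.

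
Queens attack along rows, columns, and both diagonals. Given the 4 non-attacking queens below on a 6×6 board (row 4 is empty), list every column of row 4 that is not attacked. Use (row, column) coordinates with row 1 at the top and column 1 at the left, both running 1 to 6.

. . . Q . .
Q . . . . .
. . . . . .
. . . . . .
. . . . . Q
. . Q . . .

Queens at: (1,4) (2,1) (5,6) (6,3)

columns 2

(1,4) attacks row 4 at column 4 and diagonals 1.
(2,1) attacks row 4 at column 1 and diagonals 3.
(5,6) attacks row 4 at column 6 and diagonals 5.
(6,3) attacks row 4 at column 3 and diagonals 1, 5.
Attacked columns: {1, 3, 4, 5, 6}. Safe: {2}.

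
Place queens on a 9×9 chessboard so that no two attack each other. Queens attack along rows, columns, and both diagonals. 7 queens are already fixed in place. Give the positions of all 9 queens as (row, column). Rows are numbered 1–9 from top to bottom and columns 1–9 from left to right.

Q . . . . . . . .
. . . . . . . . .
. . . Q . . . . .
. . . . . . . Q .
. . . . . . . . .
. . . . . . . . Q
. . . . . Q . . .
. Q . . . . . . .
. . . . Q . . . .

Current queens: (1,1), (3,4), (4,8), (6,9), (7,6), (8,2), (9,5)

Row 2: attacked by (1,1)→{1,2}; (3,4)→{3,4,5}; (4,8)→{6,8}; (6,9)→{5,9}; (7,6)→{1,6}; (8,2)→{2,8}; (9,5)→{5}. Safe: 7. Place at column 7.
Row 5: attacked by (1,1)→{1,5}; (2,7)→{4,7}; (3,4)→{2,4,6}; (4,8)→{7,8,9}; (6,9)→{8,9}; (7,6)→{4,6,8}; (8,2)→{2,5}; (9,5)→{1,5,9}. Safe: 3. Place at column 3.
Columns [1, 7, 4, 8, 3, 9, 6, 2, 5], r−c [0, -5, -1, -4, 2, -3, 1, 6, 4], r+c [2, 9, 7, 12, 8, 15, 13, 10, 14] are all distinct, so no two queens attack.

(1,1) (2,7) (3,4) (4,8) (5,3) (6,9) (7,6) (8,2) (9,5)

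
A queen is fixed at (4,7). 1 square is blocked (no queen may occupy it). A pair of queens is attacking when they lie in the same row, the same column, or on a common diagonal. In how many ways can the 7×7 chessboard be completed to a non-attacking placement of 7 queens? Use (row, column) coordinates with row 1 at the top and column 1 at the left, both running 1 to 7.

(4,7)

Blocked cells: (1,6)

4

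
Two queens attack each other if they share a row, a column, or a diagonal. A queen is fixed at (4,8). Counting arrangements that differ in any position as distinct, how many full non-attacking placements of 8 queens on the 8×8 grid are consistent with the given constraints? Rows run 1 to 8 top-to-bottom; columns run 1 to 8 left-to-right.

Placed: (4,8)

18

Branch on row 1: col 1 → 1; col 2 → 2; col 3 → 4; col 4 → 5; col 6 → 4; col 7 → 2.
Sum: 1 + 2 + 4 + 5 + 4 + 2 = 18.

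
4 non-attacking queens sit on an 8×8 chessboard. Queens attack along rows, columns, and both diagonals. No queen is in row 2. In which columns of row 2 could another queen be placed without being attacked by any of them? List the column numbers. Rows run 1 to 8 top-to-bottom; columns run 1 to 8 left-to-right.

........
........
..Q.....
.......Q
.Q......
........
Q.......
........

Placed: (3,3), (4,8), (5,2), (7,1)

columns 7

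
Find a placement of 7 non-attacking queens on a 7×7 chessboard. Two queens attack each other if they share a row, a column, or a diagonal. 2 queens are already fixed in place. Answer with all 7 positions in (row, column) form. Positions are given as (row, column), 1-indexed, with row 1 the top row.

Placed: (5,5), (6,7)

(1,4) (2,6) (3,1) (4,3) (5,5) (6,7) (7,2)

Row 1: attacked by (5,5)→{1,5}; (6,7)→{2,7}. Safe: 3, 4, 6. Place at column 4.
Row 2: attacked by (1,4)→{3,4,5}; (5,5)→{2,5}; (6,7)→{3,7}. Safe: 1, 6. Place at column 6.
Row 3: attacked by (1,4)→{2,4,6}; (2,6)→{5,6,7}; (5,5)→{3,5,7}; (6,7)→{4,7}. Safe: 1. Place at column 1.
Row 4: attacked by (1,4)→{1,4,7}; (2,6)→{4,6}; (3,1)→{1,2}; (5,5)→{4,5,6}; (6,7)→{5,7}. Safe: 3. Place at column 3.
Row 7: attacked by (1,4)→{4}; (2,6)→{1,6}; (3,1)→{1,5}; (4,3)→{3,6}; (5,5)→{3,5,7}; (6,7)→{6,7}. Safe: 2. Place at column 2.
Columns [4, 6, 1, 3, 5, 7, 2], r−c [-3, -4, 2, 1, 0, -1, 5], r+c [5, 8, 4, 7, 10, 13, 9] are all distinct, so no two queens attack.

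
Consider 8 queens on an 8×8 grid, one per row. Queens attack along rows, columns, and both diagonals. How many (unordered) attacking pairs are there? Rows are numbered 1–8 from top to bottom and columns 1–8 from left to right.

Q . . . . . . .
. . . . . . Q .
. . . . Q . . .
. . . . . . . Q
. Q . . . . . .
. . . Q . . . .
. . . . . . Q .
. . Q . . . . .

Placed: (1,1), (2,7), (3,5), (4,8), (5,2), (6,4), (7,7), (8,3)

Same column: (2,7)–(7,7) (column 7).
Same diagonal: (1,1)–(7,7) (|1−7| = |1−7| = 6).
Total attacking pairs: 2.

2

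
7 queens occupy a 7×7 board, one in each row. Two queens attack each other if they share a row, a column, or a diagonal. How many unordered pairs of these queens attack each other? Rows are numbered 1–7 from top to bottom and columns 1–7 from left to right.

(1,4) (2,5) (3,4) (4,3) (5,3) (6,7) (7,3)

Same column: (1,4)–(3,4) (column 4); (4,3)–(5,3) (column 3); (4,3)–(7,3) (column 3); (5,3)–(7,3) (column 3).
Same diagonal: (1,4)–(2,5) (|1−2| = |4−5| = 1); (2,5)–(3,4) (|2−3| = |5−4| = 1); (2,5)–(4,3) (|2−4| = |5−3| = 2); (3,4)–(4,3) (|3−4| = |4−3| = 1); (3,4)–(6,7) (|3−6| = |4−7| = 3).
Total attacking pairs: 9.

9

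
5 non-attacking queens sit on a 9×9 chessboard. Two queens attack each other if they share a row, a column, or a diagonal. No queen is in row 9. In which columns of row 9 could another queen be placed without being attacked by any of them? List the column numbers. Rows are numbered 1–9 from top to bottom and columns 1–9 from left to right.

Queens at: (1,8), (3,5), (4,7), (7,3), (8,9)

columns 4, 6

(1,8) attacks row 9 at column 8.
(3,5) attacks row 9 at column 5.
(4,7) attacks row 9 at column 7 and diagonals 2.
(7,3) attacks row 9 at column 3 and diagonals 1, 5.
(8,9) attacks row 9 at column 9 and diagonals 8.
Attacked columns: {1, 2, 3, 5, 7, 8, 9}. Safe: {4, 6}.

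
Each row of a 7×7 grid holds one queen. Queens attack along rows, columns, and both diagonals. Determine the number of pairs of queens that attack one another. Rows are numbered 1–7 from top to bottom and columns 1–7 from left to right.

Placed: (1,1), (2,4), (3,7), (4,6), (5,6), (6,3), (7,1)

4

Same column: (1,1)–(7,1) (column 1); (4,6)–(5,6) (column 6).
Same diagonal: (2,4)–(4,6) (|2−4| = |4−6| = 2); (3,7)–(4,6) (|3−4| = |7−6| = 1).
Total attacking pairs: 4.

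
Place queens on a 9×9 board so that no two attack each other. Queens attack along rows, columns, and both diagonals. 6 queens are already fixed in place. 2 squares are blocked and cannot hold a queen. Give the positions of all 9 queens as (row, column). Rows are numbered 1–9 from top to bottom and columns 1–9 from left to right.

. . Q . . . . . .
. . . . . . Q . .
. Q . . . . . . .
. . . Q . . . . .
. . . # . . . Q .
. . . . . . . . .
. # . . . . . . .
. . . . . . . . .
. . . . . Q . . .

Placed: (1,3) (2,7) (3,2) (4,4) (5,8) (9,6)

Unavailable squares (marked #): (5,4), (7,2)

(1,3) (2,7) (3,2) (4,4) (5,8) (6,1) (7,5) (8,9) (9,6)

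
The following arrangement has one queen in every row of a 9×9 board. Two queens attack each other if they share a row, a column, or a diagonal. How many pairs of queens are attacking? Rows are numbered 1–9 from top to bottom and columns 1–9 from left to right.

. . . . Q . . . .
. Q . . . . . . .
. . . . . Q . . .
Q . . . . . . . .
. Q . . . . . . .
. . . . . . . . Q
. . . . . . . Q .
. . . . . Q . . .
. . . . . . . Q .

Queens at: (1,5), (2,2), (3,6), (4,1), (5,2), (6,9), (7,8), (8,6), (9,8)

6

Same column: (2,2)–(5,2) (column 2); (3,6)–(8,6) (column 6); (7,8)–(9,8) (column 8).
Same diagonal: (3,6)–(6,9) (|3−6| = |6−9| = 3); (4,1)–(5,2) (|4−5| = |1−2| = 1); (6,9)–(7,8) (|6−7| = |9−8| = 1).
Total attacking pairs: 6.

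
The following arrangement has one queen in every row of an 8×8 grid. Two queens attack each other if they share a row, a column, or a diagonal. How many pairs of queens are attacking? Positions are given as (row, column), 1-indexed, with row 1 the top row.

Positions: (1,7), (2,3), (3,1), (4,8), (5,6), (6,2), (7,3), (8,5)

4

Same column: (2,3)–(7,3) (column 3).
Same diagonal: (1,7)–(6,2) (|1−6| = |7−2| = 5); (2,3)–(5,6) (|2−5| = |3−6| = 3); (6,2)–(7,3) (|6−7| = |2−3| = 1).
Total attacking pairs: 4.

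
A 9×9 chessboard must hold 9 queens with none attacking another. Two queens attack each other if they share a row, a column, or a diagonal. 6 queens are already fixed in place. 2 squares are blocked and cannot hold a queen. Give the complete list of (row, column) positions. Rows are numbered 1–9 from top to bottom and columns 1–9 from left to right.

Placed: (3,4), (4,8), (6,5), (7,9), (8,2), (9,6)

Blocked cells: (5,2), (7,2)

(1,1) (2,7) (3,4) (4,8) (5,3) (6,5) (7,9) (8,2) (9,6)

Row 1: attacked by (3,4)→{2,4,6}; (4,8)→{5,8}; (6,5)→{5}; (7,9)→{3,9}; (8,2)→{2,9}; (9,6)→{6}. Safe: 1, 7. Place at column 1.
Row 2: attacked by (1,1)→{1,2}; (3,4)→{3,4,5}; (4,8)→{6,8}; (6,5)→{1,5,9}; (7,9)→{4,9}; (8,2)→{2,8}; (9,6)→{6}. Safe: 7. Place at column 7.
Row 5: attacked by (1,1)→{1,5}; (2,7)→{4,7}; (3,4)→{2,4,6}; (4,8)→{7,8,9}; (6,5)→{4,5,6}; (7,9)→{7,9}; (8,2)→{2,5}; (9,6)→{2,6}. Blocked: 2. Safe: 3. Place at column 3.
Columns [1, 7, 4, 8, 3, 5, 9, 2, 6], r−c [0, -5, -1, -4, 2, 1, -2, 6, 3], r+c [2, 9, 7, 12, 8, 11, 16, 10, 15] are all distinct, so no two queens attack.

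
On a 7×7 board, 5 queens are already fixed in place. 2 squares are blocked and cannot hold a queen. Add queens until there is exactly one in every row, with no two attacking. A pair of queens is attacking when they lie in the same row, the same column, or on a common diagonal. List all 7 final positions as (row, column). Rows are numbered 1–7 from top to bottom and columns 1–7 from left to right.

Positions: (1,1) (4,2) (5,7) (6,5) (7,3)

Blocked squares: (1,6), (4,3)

(1,1) (2,6) (3,4) (4,2) (5,7) (6,5) (7,3)

Row 2: attacked by (1,1)→{1,2}; (4,2)→{2,4}; (5,7)→{4,7}; (6,5)→{1,5}; (7,3)→{3}. Safe: 6. Place at column 6.
Row 3: attacked by (1,1)→{1,3}; (2,6)→{5,6,7}; (4,2)→{1,2,3}; (5,7)→{5,7}; (6,5)→{2,5}; (7,3)→{3,7}. Safe: 4. Place at column 4.
Columns [1, 6, 4, 2, 7, 5, 3], r−c [0, -4, -1, 2, -2, 1, 4], r+c [2, 8, 7, 6, 12, 11, 10] are all distinct, so no two queens attack.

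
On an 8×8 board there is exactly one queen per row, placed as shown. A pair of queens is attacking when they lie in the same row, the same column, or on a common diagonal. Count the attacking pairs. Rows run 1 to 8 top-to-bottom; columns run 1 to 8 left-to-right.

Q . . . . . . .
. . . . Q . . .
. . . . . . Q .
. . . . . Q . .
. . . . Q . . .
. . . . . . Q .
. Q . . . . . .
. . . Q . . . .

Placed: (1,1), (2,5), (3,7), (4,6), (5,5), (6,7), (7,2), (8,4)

6

Same column: (2,5)–(5,5) (column 5); (3,7)–(6,7) (column 7).
Same diagonal: (1,1)–(5,5) (|1−5| = |1−5| = 4); (3,7)–(4,6) (|3−4| = |7−6| = 1); (3,7)–(5,5) (|3−5| = |7−5| = 2); (4,6)–(5,5) (|4−5| = |6−5| = 1).
Total attacking pairs: 6.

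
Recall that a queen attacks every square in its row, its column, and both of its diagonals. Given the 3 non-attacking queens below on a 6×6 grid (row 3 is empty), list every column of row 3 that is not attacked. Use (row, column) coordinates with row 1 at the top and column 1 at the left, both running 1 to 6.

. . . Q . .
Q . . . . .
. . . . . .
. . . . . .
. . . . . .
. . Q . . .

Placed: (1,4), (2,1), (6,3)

columns 5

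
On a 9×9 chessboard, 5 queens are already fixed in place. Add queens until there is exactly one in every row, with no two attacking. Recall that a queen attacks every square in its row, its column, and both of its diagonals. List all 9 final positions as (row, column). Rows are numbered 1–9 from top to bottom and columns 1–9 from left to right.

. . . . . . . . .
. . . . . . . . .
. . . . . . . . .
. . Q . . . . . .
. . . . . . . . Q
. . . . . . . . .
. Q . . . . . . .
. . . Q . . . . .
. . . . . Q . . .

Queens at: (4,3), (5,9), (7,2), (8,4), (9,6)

(1,1) (2,8) (3,5) (4,3) (5,9) (6,7) (7,2) (8,4) (9,6)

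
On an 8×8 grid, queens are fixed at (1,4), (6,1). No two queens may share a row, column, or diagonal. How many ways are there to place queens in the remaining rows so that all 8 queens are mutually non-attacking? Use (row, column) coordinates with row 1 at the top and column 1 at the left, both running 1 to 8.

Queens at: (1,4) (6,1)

4

Branch on row 2: col 2 → 2; col 6 → 1; col 7 → 1; col 8 → 0.
Sum: 2 + 1 + 1 + 0 = 4.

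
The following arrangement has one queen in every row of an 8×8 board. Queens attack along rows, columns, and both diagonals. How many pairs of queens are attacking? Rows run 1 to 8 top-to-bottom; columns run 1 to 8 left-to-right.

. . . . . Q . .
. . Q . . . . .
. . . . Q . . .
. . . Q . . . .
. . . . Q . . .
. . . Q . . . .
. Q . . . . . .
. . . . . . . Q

Same column: (3,5)–(5,5) (column 5); (4,4)–(6,4) (column 4).
Same diagonal: (3,5)–(4,4) (|3−4| = |5−4| = 1); (4,4)–(5,5) (|4−5| = |4−5| = 1); (4,4)–(8,8) (|4−8| = |4−8| = 4); (5,5)–(6,4) (|5−6| = |5−4| = 1); (5,5)–(8,8) (|5−8| = |5−8| = 3).
Total attacking pairs: 7.

7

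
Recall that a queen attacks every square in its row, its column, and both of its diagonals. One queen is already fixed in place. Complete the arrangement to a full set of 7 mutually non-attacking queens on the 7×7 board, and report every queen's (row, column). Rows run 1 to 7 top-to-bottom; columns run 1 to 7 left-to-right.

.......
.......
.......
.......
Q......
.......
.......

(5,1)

(1,6) (2,3) (3,7) (4,4) (5,1) (6,5) (7,2)

Row 1: attacked by (5,1)→{1,5}. Safe: 2, 3, 4, 6, 7. Place at column 6.
Row 2: attacked by (1,6)→{5,6,7}; (5,1)→{1,4}. Safe: 2, 3. Place at column 3.
Row 3: attacked by (1,6)→{4,6}; (2,3)→{2,3,4}; (5,1)→{1,3}. Safe: 5, 7. Place at column 7.
Row 4: attacked by (1,6)→{3,6}; (2,3)→{1,3,5}; (3,7)→{6,7}; (5,1)→{1,2}. Safe: 4. Place at column 4.
Row 6: attacked by (1,6)→{1,6}; (2,3)→{3,7}; (3,7)→{4,7}; (4,4)→{2,4,6}; (5,1)→{1,2}. Safe: 5. Place at column 5.
Row 7: attacked by (1,6)→{6}; (2,3)→{3}; (3,7)→{3,7}; (4,4)→{1,4,7}; (5,1)→{1,3}; (6,5)→{4,5,6}. Safe: 2. Place at column 2.
Columns [6, 3, 7, 4, 1, 5, 2], r−c [-5, -1, -4, 0, 4, 1, 5], r+c [7, 5, 10, 8, 6, 11, 9] are all distinct, so no two queens attack.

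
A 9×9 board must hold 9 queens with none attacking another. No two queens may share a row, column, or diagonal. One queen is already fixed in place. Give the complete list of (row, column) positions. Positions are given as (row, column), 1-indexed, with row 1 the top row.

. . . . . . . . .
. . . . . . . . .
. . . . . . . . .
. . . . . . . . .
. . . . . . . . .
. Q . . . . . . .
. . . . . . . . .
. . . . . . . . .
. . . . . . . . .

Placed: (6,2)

(1,4) (2,8) (3,1) (4,5) (5,7) (6,2) (7,6) (8,3) (9,9)

Row 1: attacked by (6,2)→{2,7}. Safe: 1, 3, 4, 5, 6, 8, 9. Place at column 4.
Row 2: attacked by (1,4)→{3,4,5}; (6,2)→{2,6}. Safe: 1, 7, 8, 9. Place at column 8.
Row 3: attacked by (1,4)→{2,4,6}; (2,8)→{7,8,9}; (6,2)→{2,5}. Safe: 1, 3. Place at column 1.
Row 4: attacked by (1,4)→{1,4,7}; (2,8)→{6,8}; (3,1)→{1,2}; (6,2)→{2,4}. Safe: 3, 5, 9. Place at column 5.
Row 5: attacked by (1,4)→{4,8}; (2,8)→{5,8}; (3,1)→{1,3}; (4,5)→{4,5,6}; (6,2)→{1,2,3}. Safe: 7, 9. Place at column 7.
Row 7: attacked by (1,4)→{4}; (2,8)→{3,8}; (3,1)→{1,5}; (4,5)→{2,5,8}; (5,7)→{5,7,9}; (6,2)→{1,2,3}. Safe: 6. Place at column 6.
Row 8: attacked by (1,4)→{4}; (2,8)→{2,8}; (3,1)→{1,6}; (4,5)→{1,5,9}; (5,7)→{4,7}; (6,2)→{2,4}; (7,6)→{5,6,7}. Safe: 3. Place at column 3.
Row 9: attacked by (1,4)→{4}; (2,8)→{1,8}; (3,1)→{1,7}; (4,5)→{5}; (5,7)→{3,7}; (6,2)→{2,5}; (7,6)→{4,6,8}; (8,3)→{2,3,4}. Safe: 9. Place at column 9.
Columns [4, 8, 1, 5, 7, 2, 6, 3, 9], r−c [-3, -6, 2, -1, -2, 4, 1, 5, 0], r+c [5, 10, 4, 9, 12, 8, 13, 11, 18] are all distinct, so no two queens attack.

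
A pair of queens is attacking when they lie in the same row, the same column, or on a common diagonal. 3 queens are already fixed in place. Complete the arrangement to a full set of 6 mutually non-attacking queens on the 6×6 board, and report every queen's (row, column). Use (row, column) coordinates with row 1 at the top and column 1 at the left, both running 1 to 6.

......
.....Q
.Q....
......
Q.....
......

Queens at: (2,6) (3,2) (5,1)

Row 1: attacked by (2,6)→{5,6}; (3,2)→{2,4}; (5,1)→{1,5}. Safe: 3. Place at column 3.
Row 4: attacked by (1,3)→{3,6}; (2,6)→{4,6}; (3,2)→{1,2,3}; (5,1)→{1,2}. Safe: 5. Place at column 5.
Row 6: attacked by (1,3)→{3}; (2,6)→{2,6}; (3,2)→{2,5}; (4,5)→{3,5}; (5,1)→{1,2}. Safe: 4. Place at column 4.
Columns [3, 6, 2, 5, 1, 4], r−c [-2, -4, 1, -1, 4, 2], r+c [4, 8, 5, 9, 6, 10] are all distinct, so no two queens attack.

(1,3) (2,6) (3,2) (4,5) (5,1) (6,4)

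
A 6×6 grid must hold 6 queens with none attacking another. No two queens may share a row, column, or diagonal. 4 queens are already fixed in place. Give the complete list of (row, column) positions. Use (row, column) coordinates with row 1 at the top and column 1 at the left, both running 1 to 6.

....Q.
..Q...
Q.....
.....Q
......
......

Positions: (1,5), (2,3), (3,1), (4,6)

(1,5) (2,3) (3,1) (4,6) (5,4) (6,2)

Row 5: attacked by (1,5)→{1,5}; (2,3)→{3,6}; (3,1)→{1,3}; (4,6)→{5,6}. Safe: 2, 4. Place at column 4.
Row 6: attacked by (1,5)→{5}; (2,3)→{3}; (3,1)→{1,4}; (4,6)→{4,6}; (5,4)→{3,4,5}. Safe: 2. Place at column 2.
Columns [5, 3, 1, 6, 4, 2], r−c [-4, -1, 2, -2, 1, 4], r+c [6, 5, 4, 10, 9, 8] are all distinct, so no two queens attack.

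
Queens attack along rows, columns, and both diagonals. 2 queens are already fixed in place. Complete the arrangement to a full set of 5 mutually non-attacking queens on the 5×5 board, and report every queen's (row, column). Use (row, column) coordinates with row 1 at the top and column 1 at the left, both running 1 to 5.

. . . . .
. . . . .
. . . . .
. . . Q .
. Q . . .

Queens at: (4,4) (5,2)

Row 1: attacked by (4,4)→{1,4}; (5,2)→{2}. Safe: 3, 5. Place at column 5.
Row 2: attacked by (1,5)→{4,5}; (4,4)→{2,4}; (5,2)→{2,5}. Safe: 1, 3. Place at column 3.
Row 3: attacked by (1,5)→{3,5}; (2,3)→{2,3,4}; (4,4)→{3,4,5}; (5,2)→{2,4}. Safe: 1. Place at column 1.
Columns [5, 3, 1, 4, 2], r−c [-4, -1, 2, 0, 3], r+c [6, 5, 4, 8, 7] are all distinct, so no two queens attack.

(1,5) (2,3) (3,1) (4,4) (5,2)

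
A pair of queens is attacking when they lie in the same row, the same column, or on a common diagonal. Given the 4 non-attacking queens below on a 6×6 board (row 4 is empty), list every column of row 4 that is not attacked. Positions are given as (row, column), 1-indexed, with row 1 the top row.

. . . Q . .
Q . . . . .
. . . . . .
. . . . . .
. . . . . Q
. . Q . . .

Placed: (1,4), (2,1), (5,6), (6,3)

(1,4) attacks row 4 at column 4 and diagonals 1.
(2,1) attacks row 4 at column 1 and diagonals 3.
(5,6) attacks row 4 at column 6 and diagonals 5.
(6,3) attacks row 4 at column 3 and diagonals 1, 5.
Attacked columns: {1, 3, 4, 5, 6}. Safe: {2}.

columns 2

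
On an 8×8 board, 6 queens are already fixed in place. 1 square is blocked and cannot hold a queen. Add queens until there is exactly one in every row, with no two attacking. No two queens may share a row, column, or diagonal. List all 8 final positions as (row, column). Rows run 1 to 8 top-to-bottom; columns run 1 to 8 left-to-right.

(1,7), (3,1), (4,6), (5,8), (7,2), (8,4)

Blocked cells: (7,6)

(1,7) (2,3) (3,1) (4,6) (5,8) (6,5) (7,2) (8,4)

Row 2: attacked by (1,7)→{6,7,8}; (3,1)→{1,2}; (4,6)→{4,6,8}; (5,8)→{5,8}; (7,2)→{2,7}; (8,4)→{4}. Safe: 3. Place at column 3.
Row 6: attacked by (1,7)→{2,7}; (2,3)→{3,7}; (3,1)→{1,4}; (4,6)→{4,6,8}; (5,8)→{7,8}; (7,2)→{1,2,3}; (8,4)→{2,4,6}. Safe: 5. Place at column 5.
Columns [7, 3, 1, 6, 8, 5, 2, 4], r−c [-6, -1, 2, -2, -3, 1, 5, 4], r+c [8, 5, 4, 10, 13, 11, 9, 12] are all distinct, so no two queens attack.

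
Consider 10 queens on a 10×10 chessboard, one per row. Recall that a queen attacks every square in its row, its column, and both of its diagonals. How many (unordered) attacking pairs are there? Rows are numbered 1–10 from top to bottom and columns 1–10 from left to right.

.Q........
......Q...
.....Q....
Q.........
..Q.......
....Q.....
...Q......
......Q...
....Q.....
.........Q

Same column: (2,7)–(8,7) (column 7); (6,5)–(9,5) (column 5).
Same diagonal: (2,7)–(3,6) (|2−3| = |7−6| = 1); (4,1)–(7,4) (|4−7| = |1−4| = 3); (6,5)–(7,4) (|6−7| = |5−4| = 1); (6,5)–(8,7) (|6−8| = |5−7| = 2).
Total attacking pairs: 6.

6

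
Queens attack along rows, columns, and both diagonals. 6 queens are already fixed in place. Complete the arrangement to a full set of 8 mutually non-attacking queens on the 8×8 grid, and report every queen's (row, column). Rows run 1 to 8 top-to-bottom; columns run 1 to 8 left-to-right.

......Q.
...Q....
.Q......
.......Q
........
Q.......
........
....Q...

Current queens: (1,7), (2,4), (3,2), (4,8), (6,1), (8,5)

Row 5: attacked by (1,7)→{3,7}; (2,4)→{1,4,7}; (3,2)→{2,4}; (4,8)→{7,8}; (6,1)→{1,2}; (8,5)→{2,5,8}. Safe: 6. Place at column 6.
Row 7: attacked by (1,7)→{1,7}; (2,4)→{4}; (3,2)→{2,6}; (4,8)→{5,8}; (5,6)→{4,6,8}; (6,1)→{1,2}; (8,5)→{4,5,6}. Safe: 3. Place at column 3.
Columns [7, 4, 2, 8, 6, 1, 3, 5], r−c [-6, -2, 1, -4, -1, 5, 4, 3], r+c [8, 6, 5, 12, 11, 7, 10, 13] are all distinct, so no two queens attack.

(1,7) (2,4) (3,2) (4,8) (5,6) (6,1) (7,3) (8,5)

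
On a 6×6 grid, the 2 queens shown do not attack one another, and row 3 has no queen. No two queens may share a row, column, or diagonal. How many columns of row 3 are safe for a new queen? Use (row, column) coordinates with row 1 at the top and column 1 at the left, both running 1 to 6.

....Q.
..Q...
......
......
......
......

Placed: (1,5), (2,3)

(1,5) attacks row 3 at column 5 and diagonals 3.
(2,3) attacks row 3 at column 3 and diagonals 2, 4.
Attacked columns: {2, 3, 4, 5}. Safe: {1, 6}.

2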